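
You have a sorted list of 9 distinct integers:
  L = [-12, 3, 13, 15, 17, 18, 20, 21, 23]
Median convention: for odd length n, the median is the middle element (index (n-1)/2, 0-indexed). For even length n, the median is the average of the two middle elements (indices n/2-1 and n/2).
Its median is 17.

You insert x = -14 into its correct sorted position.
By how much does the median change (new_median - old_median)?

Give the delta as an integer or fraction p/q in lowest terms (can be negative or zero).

Answer: -1

Derivation:
Old median = 17
After inserting x = -14: new sorted = [-14, -12, 3, 13, 15, 17, 18, 20, 21, 23]
New median = 16
Delta = 16 - 17 = -1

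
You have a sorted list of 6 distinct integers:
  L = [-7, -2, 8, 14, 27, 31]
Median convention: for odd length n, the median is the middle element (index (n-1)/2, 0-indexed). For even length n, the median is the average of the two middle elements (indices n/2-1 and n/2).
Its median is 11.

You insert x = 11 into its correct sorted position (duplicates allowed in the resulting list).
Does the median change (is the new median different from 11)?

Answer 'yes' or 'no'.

Answer: no

Derivation:
Old median = 11
Insert x = 11
New median = 11
Changed? no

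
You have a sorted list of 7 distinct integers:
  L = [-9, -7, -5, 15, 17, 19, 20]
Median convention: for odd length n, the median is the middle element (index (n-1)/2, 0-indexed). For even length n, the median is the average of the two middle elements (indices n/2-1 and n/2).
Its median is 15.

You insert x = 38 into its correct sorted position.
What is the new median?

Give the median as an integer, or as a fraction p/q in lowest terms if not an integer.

Answer: 16

Derivation:
Old list (sorted, length 7): [-9, -7, -5, 15, 17, 19, 20]
Old median = 15
Insert x = 38
Old length odd (7). Middle was index 3 = 15.
New length even (8). New median = avg of two middle elements.
x = 38: 7 elements are < x, 0 elements are > x.
New sorted list: [-9, -7, -5, 15, 17, 19, 20, 38]
New median = 16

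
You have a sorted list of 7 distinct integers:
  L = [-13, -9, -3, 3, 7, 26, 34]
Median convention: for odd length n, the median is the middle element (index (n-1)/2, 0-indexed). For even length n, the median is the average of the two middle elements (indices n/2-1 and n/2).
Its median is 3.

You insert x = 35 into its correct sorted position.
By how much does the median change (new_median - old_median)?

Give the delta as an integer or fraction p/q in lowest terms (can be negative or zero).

Answer: 2

Derivation:
Old median = 3
After inserting x = 35: new sorted = [-13, -9, -3, 3, 7, 26, 34, 35]
New median = 5
Delta = 5 - 3 = 2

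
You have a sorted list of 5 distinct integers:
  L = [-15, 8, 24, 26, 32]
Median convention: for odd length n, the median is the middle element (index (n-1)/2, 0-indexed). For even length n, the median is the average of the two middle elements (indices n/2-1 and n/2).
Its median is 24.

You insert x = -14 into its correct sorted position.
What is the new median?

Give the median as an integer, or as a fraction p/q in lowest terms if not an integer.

Answer: 16

Derivation:
Old list (sorted, length 5): [-15, 8, 24, 26, 32]
Old median = 24
Insert x = -14
Old length odd (5). Middle was index 2 = 24.
New length even (6). New median = avg of two middle elements.
x = -14: 1 elements are < x, 4 elements are > x.
New sorted list: [-15, -14, 8, 24, 26, 32]
New median = 16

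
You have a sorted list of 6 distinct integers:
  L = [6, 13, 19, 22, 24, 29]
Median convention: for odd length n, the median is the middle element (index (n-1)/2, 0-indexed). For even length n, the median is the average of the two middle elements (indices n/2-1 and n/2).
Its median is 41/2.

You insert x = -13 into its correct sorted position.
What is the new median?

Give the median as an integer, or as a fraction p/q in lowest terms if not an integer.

Old list (sorted, length 6): [6, 13, 19, 22, 24, 29]
Old median = 41/2
Insert x = -13
Old length even (6). Middle pair: indices 2,3 = 19,22.
New length odd (7). New median = single middle element.
x = -13: 0 elements are < x, 6 elements are > x.
New sorted list: [-13, 6, 13, 19, 22, 24, 29]
New median = 19

Answer: 19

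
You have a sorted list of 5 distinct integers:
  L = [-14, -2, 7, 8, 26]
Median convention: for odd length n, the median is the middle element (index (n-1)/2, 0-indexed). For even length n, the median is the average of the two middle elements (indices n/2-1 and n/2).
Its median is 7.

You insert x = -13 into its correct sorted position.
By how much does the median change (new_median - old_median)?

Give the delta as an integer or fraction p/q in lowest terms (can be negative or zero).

Old median = 7
After inserting x = -13: new sorted = [-14, -13, -2, 7, 8, 26]
New median = 5/2
Delta = 5/2 - 7 = -9/2

Answer: -9/2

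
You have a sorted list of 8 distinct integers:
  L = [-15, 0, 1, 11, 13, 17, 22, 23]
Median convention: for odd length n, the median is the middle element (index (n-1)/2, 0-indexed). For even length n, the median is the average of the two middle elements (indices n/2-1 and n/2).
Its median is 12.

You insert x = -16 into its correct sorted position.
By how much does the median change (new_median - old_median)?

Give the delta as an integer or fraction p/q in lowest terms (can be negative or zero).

Answer: -1

Derivation:
Old median = 12
After inserting x = -16: new sorted = [-16, -15, 0, 1, 11, 13, 17, 22, 23]
New median = 11
Delta = 11 - 12 = -1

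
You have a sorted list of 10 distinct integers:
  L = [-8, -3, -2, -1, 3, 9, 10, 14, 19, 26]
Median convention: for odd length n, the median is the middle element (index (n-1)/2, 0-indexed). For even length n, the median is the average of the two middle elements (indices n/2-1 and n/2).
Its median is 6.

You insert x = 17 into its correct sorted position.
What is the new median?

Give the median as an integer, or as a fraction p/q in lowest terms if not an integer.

Old list (sorted, length 10): [-8, -3, -2, -1, 3, 9, 10, 14, 19, 26]
Old median = 6
Insert x = 17
Old length even (10). Middle pair: indices 4,5 = 3,9.
New length odd (11). New median = single middle element.
x = 17: 8 elements are < x, 2 elements are > x.
New sorted list: [-8, -3, -2, -1, 3, 9, 10, 14, 17, 19, 26]
New median = 9

Answer: 9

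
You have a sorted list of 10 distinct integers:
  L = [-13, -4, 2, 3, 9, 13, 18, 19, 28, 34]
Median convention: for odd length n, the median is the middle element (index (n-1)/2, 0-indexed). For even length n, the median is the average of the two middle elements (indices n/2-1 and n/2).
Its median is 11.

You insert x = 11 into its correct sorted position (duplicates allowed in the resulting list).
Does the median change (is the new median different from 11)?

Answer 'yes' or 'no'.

Answer: no

Derivation:
Old median = 11
Insert x = 11
New median = 11
Changed? no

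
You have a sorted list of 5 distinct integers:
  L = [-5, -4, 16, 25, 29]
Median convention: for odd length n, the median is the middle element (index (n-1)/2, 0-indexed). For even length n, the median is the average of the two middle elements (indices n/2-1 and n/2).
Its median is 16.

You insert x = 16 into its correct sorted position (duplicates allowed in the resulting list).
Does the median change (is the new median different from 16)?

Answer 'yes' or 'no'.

Answer: no

Derivation:
Old median = 16
Insert x = 16
New median = 16
Changed? no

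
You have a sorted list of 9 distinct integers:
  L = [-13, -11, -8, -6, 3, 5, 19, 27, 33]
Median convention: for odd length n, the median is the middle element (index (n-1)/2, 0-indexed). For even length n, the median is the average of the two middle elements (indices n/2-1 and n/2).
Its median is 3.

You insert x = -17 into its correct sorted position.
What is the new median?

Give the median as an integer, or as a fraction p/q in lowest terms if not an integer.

Old list (sorted, length 9): [-13, -11, -8, -6, 3, 5, 19, 27, 33]
Old median = 3
Insert x = -17
Old length odd (9). Middle was index 4 = 3.
New length even (10). New median = avg of two middle elements.
x = -17: 0 elements are < x, 9 elements are > x.
New sorted list: [-17, -13, -11, -8, -6, 3, 5, 19, 27, 33]
New median = -3/2

Answer: -3/2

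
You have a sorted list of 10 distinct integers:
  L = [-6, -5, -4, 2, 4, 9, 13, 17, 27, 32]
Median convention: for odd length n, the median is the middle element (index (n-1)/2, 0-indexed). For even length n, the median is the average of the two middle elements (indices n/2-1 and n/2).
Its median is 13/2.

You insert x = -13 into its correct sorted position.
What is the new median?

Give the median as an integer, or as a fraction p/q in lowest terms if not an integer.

Answer: 4

Derivation:
Old list (sorted, length 10): [-6, -5, -4, 2, 4, 9, 13, 17, 27, 32]
Old median = 13/2
Insert x = -13
Old length even (10). Middle pair: indices 4,5 = 4,9.
New length odd (11). New median = single middle element.
x = -13: 0 elements are < x, 10 elements are > x.
New sorted list: [-13, -6, -5, -4, 2, 4, 9, 13, 17, 27, 32]
New median = 4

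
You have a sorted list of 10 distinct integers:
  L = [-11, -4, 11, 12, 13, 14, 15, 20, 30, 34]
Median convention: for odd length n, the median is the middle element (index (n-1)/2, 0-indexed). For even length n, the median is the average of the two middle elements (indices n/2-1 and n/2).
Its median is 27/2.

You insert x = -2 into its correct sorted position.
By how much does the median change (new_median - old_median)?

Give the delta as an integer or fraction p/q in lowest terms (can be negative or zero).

Old median = 27/2
After inserting x = -2: new sorted = [-11, -4, -2, 11, 12, 13, 14, 15, 20, 30, 34]
New median = 13
Delta = 13 - 27/2 = -1/2

Answer: -1/2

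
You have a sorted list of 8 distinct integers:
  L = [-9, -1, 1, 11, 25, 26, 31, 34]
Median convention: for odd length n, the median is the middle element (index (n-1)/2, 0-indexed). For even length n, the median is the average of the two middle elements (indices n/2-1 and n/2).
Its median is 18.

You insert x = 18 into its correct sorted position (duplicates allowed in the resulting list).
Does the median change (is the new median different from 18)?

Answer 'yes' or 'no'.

Answer: no

Derivation:
Old median = 18
Insert x = 18
New median = 18
Changed? no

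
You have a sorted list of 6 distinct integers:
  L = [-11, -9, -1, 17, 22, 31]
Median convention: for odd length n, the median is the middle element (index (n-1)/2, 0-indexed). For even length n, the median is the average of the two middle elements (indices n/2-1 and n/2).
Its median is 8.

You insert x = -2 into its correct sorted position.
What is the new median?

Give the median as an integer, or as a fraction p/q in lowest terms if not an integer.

Old list (sorted, length 6): [-11, -9, -1, 17, 22, 31]
Old median = 8
Insert x = -2
Old length even (6). Middle pair: indices 2,3 = -1,17.
New length odd (7). New median = single middle element.
x = -2: 2 elements are < x, 4 elements are > x.
New sorted list: [-11, -9, -2, -1, 17, 22, 31]
New median = -1

Answer: -1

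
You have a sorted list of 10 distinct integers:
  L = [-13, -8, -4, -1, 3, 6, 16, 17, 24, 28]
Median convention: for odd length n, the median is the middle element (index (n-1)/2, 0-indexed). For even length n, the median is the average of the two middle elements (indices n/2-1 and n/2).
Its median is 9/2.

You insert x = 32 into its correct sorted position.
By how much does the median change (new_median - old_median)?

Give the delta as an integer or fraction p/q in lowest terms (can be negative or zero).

Old median = 9/2
After inserting x = 32: new sorted = [-13, -8, -4, -1, 3, 6, 16, 17, 24, 28, 32]
New median = 6
Delta = 6 - 9/2 = 3/2

Answer: 3/2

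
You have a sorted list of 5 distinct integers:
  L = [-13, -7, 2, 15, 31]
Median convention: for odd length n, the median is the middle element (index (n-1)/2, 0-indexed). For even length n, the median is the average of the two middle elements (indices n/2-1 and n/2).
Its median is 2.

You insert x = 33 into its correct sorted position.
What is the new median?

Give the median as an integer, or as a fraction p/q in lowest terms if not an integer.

Answer: 17/2

Derivation:
Old list (sorted, length 5): [-13, -7, 2, 15, 31]
Old median = 2
Insert x = 33
Old length odd (5). Middle was index 2 = 2.
New length even (6). New median = avg of two middle elements.
x = 33: 5 elements are < x, 0 elements are > x.
New sorted list: [-13, -7, 2, 15, 31, 33]
New median = 17/2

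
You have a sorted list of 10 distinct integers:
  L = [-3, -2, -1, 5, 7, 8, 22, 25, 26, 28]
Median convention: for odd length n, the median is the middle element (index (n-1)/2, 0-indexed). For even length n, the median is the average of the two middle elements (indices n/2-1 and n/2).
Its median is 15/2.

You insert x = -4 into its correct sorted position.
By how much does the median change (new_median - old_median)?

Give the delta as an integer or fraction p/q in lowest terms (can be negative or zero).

Old median = 15/2
After inserting x = -4: new sorted = [-4, -3, -2, -1, 5, 7, 8, 22, 25, 26, 28]
New median = 7
Delta = 7 - 15/2 = -1/2

Answer: -1/2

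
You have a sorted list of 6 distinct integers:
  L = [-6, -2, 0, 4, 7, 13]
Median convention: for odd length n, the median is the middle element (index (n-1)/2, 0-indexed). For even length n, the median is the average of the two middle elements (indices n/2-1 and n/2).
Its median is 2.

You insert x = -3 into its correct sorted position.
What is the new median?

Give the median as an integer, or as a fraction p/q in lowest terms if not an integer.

Answer: 0

Derivation:
Old list (sorted, length 6): [-6, -2, 0, 4, 7, 13]
Old median = 2
Insert x = -3
Old length even (6). Middle pair: indices 2,3 = 0,4.
New length odd (7). New median = single middle element.
x = -3: 1 elements are < x, 5 elements are > x.
New sorted list: [-6, -3, -2, 0, 4, 7, 13]
New median = 0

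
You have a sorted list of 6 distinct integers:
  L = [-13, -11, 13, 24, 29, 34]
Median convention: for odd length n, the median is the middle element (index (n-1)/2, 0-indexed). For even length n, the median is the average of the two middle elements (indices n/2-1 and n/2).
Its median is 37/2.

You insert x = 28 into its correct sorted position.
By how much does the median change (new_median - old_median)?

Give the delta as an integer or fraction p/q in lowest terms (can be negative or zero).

Answer: 11/2

Derivation:
Old median = 37/2
After inserting x = 28: new sorted = [-13, -11, 13, 24, 28, 29, 34]
New median = 24
Delta = 24 - 37/2 = 11/2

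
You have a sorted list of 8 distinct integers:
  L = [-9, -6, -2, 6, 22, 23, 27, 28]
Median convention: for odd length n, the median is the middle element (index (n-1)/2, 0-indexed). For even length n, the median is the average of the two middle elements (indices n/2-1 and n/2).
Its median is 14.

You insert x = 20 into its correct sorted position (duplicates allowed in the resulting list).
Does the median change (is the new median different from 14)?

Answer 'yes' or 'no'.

Answer: yes

Derivation:
Old median = 14
Insert x = 20
New median = 20
Changed? yes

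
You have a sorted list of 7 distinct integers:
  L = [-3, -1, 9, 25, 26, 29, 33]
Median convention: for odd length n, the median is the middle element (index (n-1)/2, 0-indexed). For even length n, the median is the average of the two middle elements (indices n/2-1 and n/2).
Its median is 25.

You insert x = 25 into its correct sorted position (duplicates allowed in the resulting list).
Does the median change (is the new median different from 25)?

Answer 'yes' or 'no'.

Answer: no

Derivation:
Old median = 25
Insert x = 25
New median = 25
Changed? no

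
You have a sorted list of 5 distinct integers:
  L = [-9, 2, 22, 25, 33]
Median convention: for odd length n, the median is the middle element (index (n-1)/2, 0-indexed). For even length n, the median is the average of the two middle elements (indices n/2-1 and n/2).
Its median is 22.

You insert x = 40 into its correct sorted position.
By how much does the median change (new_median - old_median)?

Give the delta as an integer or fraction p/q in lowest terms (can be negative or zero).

Answer: 3/2

Derivation:
Old median = 22
After inserting x = 40: new sorted = [-9, 2, 22, 25, 33, 40]
New median = 47/2
Delta = 47/2 - 22 = 3/2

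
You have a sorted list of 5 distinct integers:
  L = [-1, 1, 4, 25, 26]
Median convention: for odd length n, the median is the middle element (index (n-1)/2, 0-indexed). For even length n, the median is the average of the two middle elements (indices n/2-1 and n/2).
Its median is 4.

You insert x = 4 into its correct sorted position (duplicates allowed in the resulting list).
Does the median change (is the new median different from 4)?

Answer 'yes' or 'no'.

Old median = 4
Insert x = 4
New median = 4
Changed? no

Answer: no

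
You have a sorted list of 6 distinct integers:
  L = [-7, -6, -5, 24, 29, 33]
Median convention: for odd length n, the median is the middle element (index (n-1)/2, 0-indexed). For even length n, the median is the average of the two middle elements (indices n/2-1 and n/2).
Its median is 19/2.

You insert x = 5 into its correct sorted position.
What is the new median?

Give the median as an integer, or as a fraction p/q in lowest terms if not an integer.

Old list (sorted, length 6): [-7, -6, -5, 24, 29, 33]
Old median = 19/2
Insert x = 5
Old length even (6). Middle pair: indices 2,3 = -5,24.
New length odd (7). New median = single middle element.
x = 5: 3 elements are < x, 3 elements are > x.
New sorted list: [-7, -6, -5, 5, 24, 29, 33]
New median = 5

Answer: 5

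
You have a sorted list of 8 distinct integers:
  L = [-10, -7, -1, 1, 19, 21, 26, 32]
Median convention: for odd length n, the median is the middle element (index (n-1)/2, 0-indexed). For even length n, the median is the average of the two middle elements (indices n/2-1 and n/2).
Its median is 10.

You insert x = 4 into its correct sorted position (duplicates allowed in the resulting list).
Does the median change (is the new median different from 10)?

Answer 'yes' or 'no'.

Old median = 10
Insert x = 4
New median = 4
Changed? yes

Answer: yes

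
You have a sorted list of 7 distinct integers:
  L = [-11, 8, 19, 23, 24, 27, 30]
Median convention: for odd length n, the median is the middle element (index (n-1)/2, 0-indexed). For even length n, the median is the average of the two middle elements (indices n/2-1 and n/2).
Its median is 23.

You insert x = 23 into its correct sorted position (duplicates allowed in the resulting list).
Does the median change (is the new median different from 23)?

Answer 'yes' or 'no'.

Old median = 23
Insert x = 23
New median = 23
Changed? no

Answer: no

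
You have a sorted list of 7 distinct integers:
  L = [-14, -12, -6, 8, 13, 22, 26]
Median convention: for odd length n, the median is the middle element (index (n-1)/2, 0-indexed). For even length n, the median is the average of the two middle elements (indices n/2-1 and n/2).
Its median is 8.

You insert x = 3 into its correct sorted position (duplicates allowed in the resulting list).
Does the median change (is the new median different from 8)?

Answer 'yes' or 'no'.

Old median = 8
Insert x = 3
New median = 11/2
Changed? yes

Answer: yes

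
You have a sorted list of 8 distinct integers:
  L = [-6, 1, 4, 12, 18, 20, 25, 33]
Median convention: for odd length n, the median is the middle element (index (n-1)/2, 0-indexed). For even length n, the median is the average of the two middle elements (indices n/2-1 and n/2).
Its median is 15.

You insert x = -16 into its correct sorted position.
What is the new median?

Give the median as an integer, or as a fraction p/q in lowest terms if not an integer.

Old list (sorted, length 8): [-6, 1, 4, 12, 18, 20, 25, 33]
Old median = 15
Insert x = -16
Old length even (8). Middle pair: indices 3,4 = 12,18.
New length odd (9). New median = single middle element.
x = -16: 0 elements are < x, 8 elements are > x.
New sorted list: [-16, -6, 1, 4, 12, 18, 20, 25, 33]
New median = 12

Answer: 12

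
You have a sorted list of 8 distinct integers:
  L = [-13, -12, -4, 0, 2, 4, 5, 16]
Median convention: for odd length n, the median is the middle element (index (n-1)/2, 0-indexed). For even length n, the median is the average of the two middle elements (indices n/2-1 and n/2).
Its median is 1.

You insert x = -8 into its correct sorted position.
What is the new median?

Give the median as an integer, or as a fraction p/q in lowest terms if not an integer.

Old list (sorted, length 8): [-13, -12, -4, 0, 2, 4, 5, 16]
Old median = 1
Insert x = -8
Old length even (8). Middle pair: indices 3,4 = 0,2.
New length odd (9). New median = single middle element.
x = -8: 2 elements are < x, 6 elements are > x.
New sorted list: [-13, -12, -8, -4, 0, 2, 4, 5, 16]
New median = 0

Answer: 0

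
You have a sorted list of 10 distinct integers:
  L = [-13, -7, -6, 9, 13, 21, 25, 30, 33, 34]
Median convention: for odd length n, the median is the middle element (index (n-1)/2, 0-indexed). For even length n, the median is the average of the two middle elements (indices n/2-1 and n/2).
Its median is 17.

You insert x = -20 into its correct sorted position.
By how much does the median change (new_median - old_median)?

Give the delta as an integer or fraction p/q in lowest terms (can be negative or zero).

Old median = 17
After inserting x = -20: new sorted = [-20, -13, -7, -6, 9, 13, 21, 25, 30, 33, 34]
New median = 13
Delta = 13 - 17 = -4

Answer: -4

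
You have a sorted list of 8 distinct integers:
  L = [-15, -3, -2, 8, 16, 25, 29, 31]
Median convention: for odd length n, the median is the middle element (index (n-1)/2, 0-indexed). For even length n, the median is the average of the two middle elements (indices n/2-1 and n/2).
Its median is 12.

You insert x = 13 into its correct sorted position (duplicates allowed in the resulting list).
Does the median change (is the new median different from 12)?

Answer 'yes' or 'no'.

Answer: yes

Derivation:
Old median = 12
Insert x = 13
New median = 13
Changed? yes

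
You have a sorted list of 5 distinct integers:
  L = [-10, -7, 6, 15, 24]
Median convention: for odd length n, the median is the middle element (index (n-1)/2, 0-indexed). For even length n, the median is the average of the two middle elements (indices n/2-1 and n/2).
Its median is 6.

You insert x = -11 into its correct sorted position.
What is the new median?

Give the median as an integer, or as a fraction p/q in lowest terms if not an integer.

Answer: -1/2

Derivation:
Old list (sorted, length 5): [-10, -7, 6, 15, 24]
Old median = 6
Insert x = -11
Old length odd (5). Middle was index 2 = 6.
New length even (6). New median = avg of two middle elements.
x = -11: 0 elements are < x, 5 elements are > x.
New sorted list: [-11, -10, -7, 6, 15, 24]
New median = -1/2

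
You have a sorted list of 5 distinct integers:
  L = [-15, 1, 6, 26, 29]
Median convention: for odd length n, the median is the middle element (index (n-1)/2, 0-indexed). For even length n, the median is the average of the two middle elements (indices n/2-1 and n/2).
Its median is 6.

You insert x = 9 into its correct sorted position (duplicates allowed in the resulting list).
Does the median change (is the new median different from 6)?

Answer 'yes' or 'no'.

Answer: yes

Derivation:
Old median = 6
Insert x = 9
New median = 15/2
Changed? yes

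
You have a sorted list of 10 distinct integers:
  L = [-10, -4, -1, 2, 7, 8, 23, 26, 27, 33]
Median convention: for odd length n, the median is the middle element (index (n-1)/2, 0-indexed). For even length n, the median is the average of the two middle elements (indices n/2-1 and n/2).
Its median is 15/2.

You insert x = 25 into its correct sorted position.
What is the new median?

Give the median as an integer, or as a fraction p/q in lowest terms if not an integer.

Old list (sorted, length 10): [-10, -4, -1, 2, 7, 8, 23, 26, 27, 33]
Old median = 15/2
Insert x = 25
Old length even (10). Middle pair: indices 4,5 = 7,8.
New length odd (11). New median = single middle element.
x = 25: 7 elements are < x, 3 elements are > x.
New sorted list: [-10, -4, -1, 2, 7, 8, 23, 25, 26, 27, 33]
New median = 8

Answer: 8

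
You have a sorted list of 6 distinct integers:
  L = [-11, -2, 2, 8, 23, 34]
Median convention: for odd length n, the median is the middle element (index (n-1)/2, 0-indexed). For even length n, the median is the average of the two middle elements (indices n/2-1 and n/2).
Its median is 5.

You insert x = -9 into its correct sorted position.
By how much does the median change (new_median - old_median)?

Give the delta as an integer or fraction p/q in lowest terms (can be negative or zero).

Answer: -3

Derivation:
Old median = 5
After inserting x = -9: new sorted = [-11, -9, -2, 2, 8, 23, 34]
New median = 2
Delta = 2 - 5 = -3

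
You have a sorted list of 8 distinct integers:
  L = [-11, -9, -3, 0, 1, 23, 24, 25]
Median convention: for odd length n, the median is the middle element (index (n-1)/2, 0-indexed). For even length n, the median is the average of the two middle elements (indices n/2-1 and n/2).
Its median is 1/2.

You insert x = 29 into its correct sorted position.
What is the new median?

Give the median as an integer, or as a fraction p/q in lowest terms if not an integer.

Answer: 1

Derivation:
Old list (sorted, length 8): [-11, -9, -3, 0, 1, 23, 24, 25]
Old median = 1/2
Insert x = 29
Old length even (8). Middle pair: indices 3,4 = 0,1.
New length odd (9). New median = single middle element.
x = 29: 8 elements are < x, 0 elements are > x.
New sorted list: [-11, -9, -3, 0, 1, 23, 24, 25, 29]
New median = 1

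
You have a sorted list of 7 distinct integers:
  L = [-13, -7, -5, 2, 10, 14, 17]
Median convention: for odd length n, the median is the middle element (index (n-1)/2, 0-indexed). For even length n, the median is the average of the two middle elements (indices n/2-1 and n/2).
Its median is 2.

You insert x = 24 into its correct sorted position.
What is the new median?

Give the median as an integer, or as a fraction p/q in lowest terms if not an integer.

Old list (sorted, length 7): [-13, -7, -5, 2, 10, 14, 17]
Old median = 2
Insert x = 24
Old length odd (7). Middle was index 3 = 2.
New length even (8). New median = avg of two middle elements.
x = 24: 7 elements are < x, 0 elements are > x.
New sorted list: [-13, -7, -5, 2, 10, 14, 17, 24]
New median = 6

Answer: 6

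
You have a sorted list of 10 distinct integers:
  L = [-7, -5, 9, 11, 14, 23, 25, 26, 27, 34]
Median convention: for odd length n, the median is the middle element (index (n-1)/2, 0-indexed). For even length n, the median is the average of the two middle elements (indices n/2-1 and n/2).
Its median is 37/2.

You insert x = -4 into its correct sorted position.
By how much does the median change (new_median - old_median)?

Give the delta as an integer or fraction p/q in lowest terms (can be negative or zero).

Old median = 37/2
After inserting x = -4: new sorted = [-7, -5, -4, 9, 11, 14, 23, 25, 26, 27, 34]
New median = 14
Delta = 14 - 37/2 = -9/2

Answer: -9/2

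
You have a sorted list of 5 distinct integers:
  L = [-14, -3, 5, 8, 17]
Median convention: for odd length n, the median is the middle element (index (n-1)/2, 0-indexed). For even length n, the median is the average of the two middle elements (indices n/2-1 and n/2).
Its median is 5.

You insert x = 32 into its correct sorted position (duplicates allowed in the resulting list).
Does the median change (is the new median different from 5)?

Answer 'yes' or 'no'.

Old median = 5
Insert x = 32
New median = 13/2
Changed? yes

Answer: yes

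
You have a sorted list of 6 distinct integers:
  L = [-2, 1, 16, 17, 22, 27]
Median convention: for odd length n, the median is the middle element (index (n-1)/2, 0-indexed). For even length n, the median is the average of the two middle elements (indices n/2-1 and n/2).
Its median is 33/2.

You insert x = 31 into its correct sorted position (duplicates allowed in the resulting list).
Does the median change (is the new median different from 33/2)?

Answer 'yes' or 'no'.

Answer: yes

Derivation:
Old median = 33/2
Insert x = 31
New median = 17
Changed? yes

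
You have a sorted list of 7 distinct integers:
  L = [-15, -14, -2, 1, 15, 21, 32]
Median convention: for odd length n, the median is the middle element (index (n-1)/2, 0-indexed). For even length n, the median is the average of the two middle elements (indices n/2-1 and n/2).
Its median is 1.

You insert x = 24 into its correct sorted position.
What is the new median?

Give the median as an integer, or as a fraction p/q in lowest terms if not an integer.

Answer: 8

Derivation:
Old list (sorted, length 7): [-15, -14, -2, 1, 15, 21, 32]
Old median = 1
Insert x = 24
Old length odd (7). Middle was index 3 = 1.
New length even (8). New median = avg of two middle elements.
x = 24: 6 elements are < x, 1 elements are > x.
New sorted list: [-15, -14, -2, 1, 15, 21, 24, 32]
New median = 8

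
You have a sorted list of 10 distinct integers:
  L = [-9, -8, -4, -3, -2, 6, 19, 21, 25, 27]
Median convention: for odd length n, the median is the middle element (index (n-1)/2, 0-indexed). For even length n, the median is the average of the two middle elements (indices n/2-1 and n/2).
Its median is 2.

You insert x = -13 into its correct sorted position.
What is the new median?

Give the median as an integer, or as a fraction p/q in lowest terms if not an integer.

Answer: -2

Derivation:
Old list (sorted, length 10): [-9, -8, -4, -3, -2, 6, 19, 21, 25, 27]
Old median = 2
Insert x = -13
Old length even (10). Middle pair: indices 4,5 = -2,6.
New length odd (11). New median = single middle element.
x = -13: 0 elements are < x, 10 elements are > x.
New sorted list: [-13, -9, -8, -4, -3, -2, 6, 19, 21, 25, 27]
New median = -2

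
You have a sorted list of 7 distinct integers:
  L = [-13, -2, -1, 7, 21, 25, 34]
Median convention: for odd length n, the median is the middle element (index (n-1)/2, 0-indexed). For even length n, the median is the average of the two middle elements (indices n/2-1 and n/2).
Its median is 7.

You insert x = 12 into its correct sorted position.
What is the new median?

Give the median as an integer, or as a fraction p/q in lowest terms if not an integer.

Old list (sorted, length 7): [-13, -2, -1, 7, 21, 25, 34]
Old median = 7
Insert x = 12
Old length odd (7). Middle was index 3 = 7.
New length even (8). New median = avg of two middle elements.
x = 12: 4 elements are < x, 3 elements are > x.
New sorted list: [-13, -2, -1, 7, 12, 21, 25, 34]
New median = 19/2

Answer: 19/2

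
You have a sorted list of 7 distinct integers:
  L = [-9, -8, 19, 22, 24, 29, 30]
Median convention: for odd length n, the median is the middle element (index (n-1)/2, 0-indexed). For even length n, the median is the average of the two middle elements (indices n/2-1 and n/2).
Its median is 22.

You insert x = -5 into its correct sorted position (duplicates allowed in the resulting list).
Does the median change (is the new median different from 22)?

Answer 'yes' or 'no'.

Old median = 22
Insert x = -5
New median = 41/2
Changed? yes

Answer: yes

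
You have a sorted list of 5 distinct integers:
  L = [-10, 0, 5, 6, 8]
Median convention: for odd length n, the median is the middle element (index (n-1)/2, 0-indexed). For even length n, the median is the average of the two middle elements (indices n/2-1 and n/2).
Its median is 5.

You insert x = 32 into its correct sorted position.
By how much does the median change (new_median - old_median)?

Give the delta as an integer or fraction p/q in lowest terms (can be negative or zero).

Old median = 5
After inserting x = 32: new sorted = [-10, 0, 5, 6, 8, 32]
New median = 11/2
Delta = 11/2 - 5 = 1/2

Answer: 1/2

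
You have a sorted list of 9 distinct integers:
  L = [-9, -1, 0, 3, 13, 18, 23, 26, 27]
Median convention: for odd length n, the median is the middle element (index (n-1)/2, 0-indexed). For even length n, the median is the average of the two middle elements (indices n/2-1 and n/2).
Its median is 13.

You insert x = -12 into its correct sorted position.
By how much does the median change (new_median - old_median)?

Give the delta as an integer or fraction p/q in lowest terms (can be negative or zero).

Answer: -5

Derivation:
Old median = 13
After inserting x = -12: new sorted = [-12, -9, -1, 0, 3, 13, 18, 23, 26, 27]
New median = 8
Delta = 8 - 13 = -5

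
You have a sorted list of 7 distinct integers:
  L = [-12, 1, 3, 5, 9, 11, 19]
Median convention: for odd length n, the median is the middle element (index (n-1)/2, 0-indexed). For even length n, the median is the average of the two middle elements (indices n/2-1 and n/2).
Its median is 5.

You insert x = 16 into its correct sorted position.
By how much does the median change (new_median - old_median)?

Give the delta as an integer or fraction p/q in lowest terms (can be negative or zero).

Answer: 2

Derivation:
Old median = 5
After inserting x = 16: new sorted = [-12, 1, 3, 5, 9, 11, 16, 19]
New median = 7
Delta = 7 - 5 = 2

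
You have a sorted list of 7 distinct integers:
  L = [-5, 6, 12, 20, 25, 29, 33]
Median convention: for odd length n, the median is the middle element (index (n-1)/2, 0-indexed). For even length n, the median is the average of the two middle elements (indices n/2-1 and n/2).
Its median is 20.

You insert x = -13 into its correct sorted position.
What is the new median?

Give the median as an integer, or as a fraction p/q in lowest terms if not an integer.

Answer: 16

Derivation:
Old list (sorted, length 7): [-5, 6, 12, 20, 25, 29, 33]
Old median = 20
Insert x = -13
Old length odd (7). Middle was index 3 = 20.
New length even (8). New median = avg of two middle elements.
x = -13: 0 elements are < x, 7 elements are > x.
New sorted list: [-13, -5, 6, 12, 20, 25, 29, 33]
New median = 16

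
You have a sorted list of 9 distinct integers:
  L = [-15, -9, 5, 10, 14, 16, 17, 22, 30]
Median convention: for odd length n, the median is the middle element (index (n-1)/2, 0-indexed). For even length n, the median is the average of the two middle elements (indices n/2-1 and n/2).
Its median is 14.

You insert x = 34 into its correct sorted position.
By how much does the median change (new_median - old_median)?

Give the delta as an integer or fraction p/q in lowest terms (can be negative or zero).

Old median = 14
After inserting x = 34: new sorted = [-15, -9, 5, 10, 14, 16, 17, 22, 30, 34]
New median = 15
Delta = 15 - 14 = 1

Answer: 1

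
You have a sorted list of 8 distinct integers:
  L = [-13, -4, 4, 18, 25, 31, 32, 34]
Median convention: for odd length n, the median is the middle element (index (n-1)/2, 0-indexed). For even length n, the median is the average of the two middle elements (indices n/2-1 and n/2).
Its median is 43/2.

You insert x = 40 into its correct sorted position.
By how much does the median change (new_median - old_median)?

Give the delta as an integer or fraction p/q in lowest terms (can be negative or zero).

Answer: 7/2

Derivation:
Old median = 43/2
After inserting x = 40: new sorted = [-13, -4, 4, 18, 25, 31, 32, 34, 40]
New median = 25
Delta = 25 - 43/2 = 7/2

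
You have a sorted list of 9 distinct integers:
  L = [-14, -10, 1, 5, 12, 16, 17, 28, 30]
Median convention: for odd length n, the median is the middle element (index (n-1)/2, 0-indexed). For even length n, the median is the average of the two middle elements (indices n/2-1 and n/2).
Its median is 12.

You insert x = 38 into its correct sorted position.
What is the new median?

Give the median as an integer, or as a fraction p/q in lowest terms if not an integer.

Old list (sorted, length 9): [-14, -10, 1, 5, 12, 16, 17, 28, 30]
Old median = 12
Insert x = 38
Old length odd (9). Middle was index 4 = 12.
New length even (10). New median = avg of two middle elements.
x = 38: 9 elements are < x, 0 elements are > x.
New sorted list: [-14, -10, 1, 5, 12, 16, 17, 28, 30, 38]
New median = 14

Answer: 14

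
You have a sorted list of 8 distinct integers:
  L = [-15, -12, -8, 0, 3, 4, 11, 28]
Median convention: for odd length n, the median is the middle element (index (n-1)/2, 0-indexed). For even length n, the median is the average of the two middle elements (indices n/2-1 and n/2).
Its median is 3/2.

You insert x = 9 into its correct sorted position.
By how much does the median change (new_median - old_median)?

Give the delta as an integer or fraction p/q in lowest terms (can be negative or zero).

Answer: 3/2

Derivation:
Old median = 3/2
After inserting x = 9: new sorted = [-15, -12, -8, 0, 3, 4, 9, 11, 28]
New median = 3
Delta = 3 - 3/2 = 3/2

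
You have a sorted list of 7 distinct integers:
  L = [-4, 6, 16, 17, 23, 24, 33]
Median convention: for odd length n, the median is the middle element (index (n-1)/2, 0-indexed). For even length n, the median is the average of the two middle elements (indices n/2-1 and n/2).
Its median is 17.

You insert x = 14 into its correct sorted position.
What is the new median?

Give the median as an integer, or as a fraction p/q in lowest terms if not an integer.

Answer: 33/2

Derivation:
Old list (sorted, length 7): [-4, 6, 16, 17, 23, 24, 33]
Old median = 17
Insert x = 14
Old length odd (7). Middle was index 3 = 17.
New length even (8). New median = avg of two middle elements.
x = 14: 2 elements are < x, 5 elements are > x.
New sorted list: [-4, 6, 14, 16, 17, 23, 24, 33]
New median = 33/2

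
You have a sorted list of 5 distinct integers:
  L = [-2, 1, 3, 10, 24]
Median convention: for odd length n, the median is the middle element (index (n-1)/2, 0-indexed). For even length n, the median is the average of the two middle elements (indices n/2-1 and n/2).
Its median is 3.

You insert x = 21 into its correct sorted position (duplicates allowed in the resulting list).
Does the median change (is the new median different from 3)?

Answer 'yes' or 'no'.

Old median = 3
Insert x = 21
New median = 13/2
Changed? yes

Answer: yes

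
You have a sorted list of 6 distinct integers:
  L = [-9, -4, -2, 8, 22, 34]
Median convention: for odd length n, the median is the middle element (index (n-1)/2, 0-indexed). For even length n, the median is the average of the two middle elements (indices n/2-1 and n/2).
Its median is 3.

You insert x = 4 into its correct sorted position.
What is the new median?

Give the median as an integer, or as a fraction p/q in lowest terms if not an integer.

Old list (sorted, length 6): [-9, -4, -2, 8, 22, 34]
Old median = 3
Insert x = 4
Old length even (6). Middle pair: indices 2,3 = -2,8.
New length odd (7). New median = single middle element.
x = 4: 3 elements are < x, 3 elements are > x.
New sorted list: [-9, -4, -2, 4, 8, 22, 34]
New median = 4

Answer: 4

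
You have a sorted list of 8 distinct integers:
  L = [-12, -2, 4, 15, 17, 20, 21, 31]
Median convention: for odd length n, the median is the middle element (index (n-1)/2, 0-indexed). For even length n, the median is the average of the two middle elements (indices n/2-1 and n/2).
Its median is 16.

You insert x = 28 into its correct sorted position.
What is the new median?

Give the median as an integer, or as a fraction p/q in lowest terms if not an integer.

Old list (sorted, length 8): [-12, -2, 4, 15, 17, 20, 21, 31]
Old median = 16
Insert x = 28
Old length even (8). Middle pair: indices 3,4 = 15,17.
New length odd (9). New median = single middle element.
x = 28: 7 elements are < x, 1 elements are > x.
New sorted list: [-12, -2, 4, 15, 17, 20, 21, 28, 31]
New median = 17

Answer: 17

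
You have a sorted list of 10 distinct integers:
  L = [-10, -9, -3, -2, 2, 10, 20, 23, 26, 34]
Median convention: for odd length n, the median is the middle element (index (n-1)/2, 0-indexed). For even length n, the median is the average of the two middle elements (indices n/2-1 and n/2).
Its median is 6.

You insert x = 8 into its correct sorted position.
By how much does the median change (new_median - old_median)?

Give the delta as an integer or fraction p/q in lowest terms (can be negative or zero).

Old median = 6
After inserting x = 8: new sorted = [-10, -9, -3, -2, 2, 8, 10, 20, 23, 26, 34]
New median = 8
Delta = 8 - 6 = 2

Answer: 2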